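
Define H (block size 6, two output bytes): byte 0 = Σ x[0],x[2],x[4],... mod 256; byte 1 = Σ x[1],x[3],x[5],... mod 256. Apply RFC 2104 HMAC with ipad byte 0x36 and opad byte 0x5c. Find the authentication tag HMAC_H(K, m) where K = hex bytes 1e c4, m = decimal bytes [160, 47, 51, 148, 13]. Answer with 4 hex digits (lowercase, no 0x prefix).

Key hex bytes 1e c4 is 2 bytes ≤ B = 6; zero-pad to 6 bytes: K' = 1e c4 00 00 00 00.
K' ⊕ ipad = 28 f2 36 36 36 36.  K' ⊕ opad = 42 98 5c 5c 5c 5c.
Inner input = (K'⊕ipad) ∥ m = 28 f2 36 36 36 36 ∥ a0 2f 33 94 0d.
Inner hash: even-index sum = 372 mod 256 = 116; odd-index sum = 545 mod 256 = 33 → 74 21.
Outer input = (K'⊕opad) ∥ inner = 42 98 5c 5c 5c 5c ∥ 74 21.
Outer hash (tag): even-index sum = 366 mod 256 = 110; odd-index sum = 369 mod 256 = 113 → 6e 71.

6e71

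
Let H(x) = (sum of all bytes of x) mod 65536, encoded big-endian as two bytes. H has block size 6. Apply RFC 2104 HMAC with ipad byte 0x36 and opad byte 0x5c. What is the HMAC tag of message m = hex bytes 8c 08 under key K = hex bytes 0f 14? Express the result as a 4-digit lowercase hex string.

Key hex bytes 0f 14 is 2 bytes ≤ B = 6; zero-pad to 6 bytes: K' = 0f 14 00 00 00 00.
K' ⊕ ipad = 39 22 36 36 36 36.  K' ⊕ opad = 53 48 5c 5c 5c 5c.
Inner input = (K'⊕ipad) ∥ m = 39 22 36 36 36 36 ∥ 8c 08.
Inner hash: sum = 57+34+54+54+54+54+140+8 = 455 → 01 c7.
Outer input = (K'⊕opad) ∥ inner = 53 48 5c 5c 5c 5c ∥ 01 c7.
Outer hash (tag): sum = 83+72+92+92+92+92+1+199 = 723 → 02 d3.

02d3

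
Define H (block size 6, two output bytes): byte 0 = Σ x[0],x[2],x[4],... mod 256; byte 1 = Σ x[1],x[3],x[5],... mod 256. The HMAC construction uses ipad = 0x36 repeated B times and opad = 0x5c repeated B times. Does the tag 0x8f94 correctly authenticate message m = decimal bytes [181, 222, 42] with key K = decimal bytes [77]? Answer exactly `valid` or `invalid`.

Key decimal bytes [77] = 4d is 1 byte ≤ B = 6; zero-pad to 6 bytes: K' = 4d 00 00 00 00 00.
K' ⊕ ipad = 7b 36 36 36 36 36; K' ⊕ opad = 11 5c 5c 5c 5c 5c.
Inner hash: even-index sum = 454 mod 256 = 198; odd-index sum = 384 mod 256 = 128 → c6 80.
Outer hash (recomputed tag): even-index sum = 399 mod 256 = 143; odd-index sum = 404 mod 256 = 148 → 8f 94.
Recomputed tag = 8f94; claimed = 8f94 → match.

valid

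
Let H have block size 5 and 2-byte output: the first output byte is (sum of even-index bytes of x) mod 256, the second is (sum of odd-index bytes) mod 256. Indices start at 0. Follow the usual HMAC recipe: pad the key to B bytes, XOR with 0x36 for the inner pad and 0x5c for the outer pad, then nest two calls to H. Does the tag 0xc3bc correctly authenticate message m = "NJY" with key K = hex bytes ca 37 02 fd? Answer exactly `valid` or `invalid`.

valid

Key hex bytes ca 37 02 fd is 4 bytes ≤ B = 5; zero-pad to 5 bytes: K' = ca 37 02 fd 00.
K' ⊕ ipad = fc 01 34 cb 36; K' ⊕ opad = 96 6b 5e a1 5c.
Inner hash: even-index sum = 432 mod 256 = 176; odd-index sum = 371 mod 256 = 115 → b0 73.
Outer hash (recomputed tag): even-index sum = 451 mod 256 = 195; odd-index sum = 444 mod 256 = 188 → c3 bc.
Recomputed tag = c3bc; claimed = c3bc → match.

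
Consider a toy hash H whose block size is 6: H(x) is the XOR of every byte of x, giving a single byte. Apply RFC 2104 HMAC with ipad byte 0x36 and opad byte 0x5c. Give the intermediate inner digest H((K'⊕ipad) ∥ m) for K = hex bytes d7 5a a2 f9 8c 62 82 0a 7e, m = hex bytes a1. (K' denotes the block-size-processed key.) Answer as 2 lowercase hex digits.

6f

Key hex bytes d7 5a a2 f9 8c 62 82 0a 7e is 9 bytes > B = 6, so hash it first: H(key) = ce, then zero-pad to 6 bytes: K' = ce 00 00 00 00 00.
K' ⊕ ipad = f8 36 36 36 36 36.
Inner input = f8 36 36 36 36 36 ∥ a1.
Inner hash: XOR f8⊕36⊕36⊕36⊕36⊕36⊕a1 = 6f.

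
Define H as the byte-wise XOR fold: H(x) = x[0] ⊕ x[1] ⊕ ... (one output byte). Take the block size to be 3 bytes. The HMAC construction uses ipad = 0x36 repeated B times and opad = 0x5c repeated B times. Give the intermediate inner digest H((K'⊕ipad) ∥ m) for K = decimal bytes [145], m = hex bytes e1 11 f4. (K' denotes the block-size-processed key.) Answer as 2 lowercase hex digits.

Key decimal bytes [145] = 91 is 1 byte ≤ B = 3; zero-pad to 3 bytes: K' = 91 00 00.
K' ⊕ ipad = a7 36 36.
Inner input = a7 36 36 ∥ e1 11 f4.
Inner hash: XOR a7⊕36⊕36⊕e1⊕11⊕f4 = a3.

a3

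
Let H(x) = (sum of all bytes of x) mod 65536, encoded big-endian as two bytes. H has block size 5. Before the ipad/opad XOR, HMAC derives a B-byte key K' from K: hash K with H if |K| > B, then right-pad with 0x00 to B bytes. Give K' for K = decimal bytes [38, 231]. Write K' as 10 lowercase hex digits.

Key decimal bytes [38, 231] = 26 e7 is 2 bytes ≤ B = 5; zero-pad to 5 bytes: K' = 26 e7 00 00 00.

26e7000000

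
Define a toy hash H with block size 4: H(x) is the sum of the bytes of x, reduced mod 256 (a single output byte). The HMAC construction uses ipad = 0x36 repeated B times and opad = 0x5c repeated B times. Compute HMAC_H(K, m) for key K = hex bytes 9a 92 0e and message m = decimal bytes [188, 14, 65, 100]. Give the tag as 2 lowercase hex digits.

Key hex bytes 9a 92 0e is 3 bytes ≤ B = 4; zero-pad to 4 bytes: K' = 9a 92 0e 00.
K' ⊕ ipad = ac a4 38 36.  K' ⊕ opad = c6 ce 52 5c.
Inner input = (K'⊕ipad) ∥ m = ac a4 38 36 ∥ bc 0e 41 64.
Inner hash: sum = 172+164+56+54+188+14+65+100 = 813; mod 256 = 45 → 2d.
Outer input = (K'⊕opad) ∥ inner = c6 ce 52 5c ∥ 2d.
Outer hash (tag): sum = 198+206+82+92+45 = 623; mod 256 = 111 → 6f.

6f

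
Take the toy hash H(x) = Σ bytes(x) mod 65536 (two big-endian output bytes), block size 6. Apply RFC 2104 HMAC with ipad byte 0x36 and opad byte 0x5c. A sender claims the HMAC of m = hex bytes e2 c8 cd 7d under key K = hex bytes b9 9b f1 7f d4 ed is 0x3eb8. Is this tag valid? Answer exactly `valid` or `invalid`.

Key hex bytes b9 9b f1 7f d4 ed is exactly B = 6 bytes: K' = b9 9b f1 7f d4 ed.
K' ⊕ ipad = 8f ad c7 49 e2 db; K' ⊕ opad = e5 c7 ad 23 88 b1.
Inner hash: sum = 143+173+199+73+226+219+226+200+205+125 = 1789 → 06 fd.
Outer hash (recomputed tag): sum = 229+199+173+35+136+177+6+253 = 1208 → 04 b8.
Recomputed tag = 04b8; claimed = 3eb8 → mismatch.

invalid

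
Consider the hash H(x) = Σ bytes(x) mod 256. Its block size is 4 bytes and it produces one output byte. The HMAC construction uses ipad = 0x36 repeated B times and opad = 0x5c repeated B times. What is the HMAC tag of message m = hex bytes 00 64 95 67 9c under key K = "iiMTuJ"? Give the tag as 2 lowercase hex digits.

24

Key "iiMTuJ" = 69 69 4d 54 75 4a is 6 bytes > B = 4, so hash it first: H(key) = 32, then zero-pad to 4 bytes: K' = 32 00 00 00.
K' ⊕ ipad = 04 36 36 36.  K' ⊕ opad = 6e 5c 5c 5c.
Inner input = (K'⊕ipad) ∥ m = 04 36 36 36 ∥ 00 64 95 67 9c.
Inner hash: sum = 4+54+54+54+0+100+149+103+156 = 674; mod 256 = 162 → a2.
Outer input = (K'⊕opad) ∥ inner = 6e 5c 5c 5c ∥ a2.
Outer hash (tag): sum = 110+92+92+92+162 = 548; mod 256 = 36 → 24.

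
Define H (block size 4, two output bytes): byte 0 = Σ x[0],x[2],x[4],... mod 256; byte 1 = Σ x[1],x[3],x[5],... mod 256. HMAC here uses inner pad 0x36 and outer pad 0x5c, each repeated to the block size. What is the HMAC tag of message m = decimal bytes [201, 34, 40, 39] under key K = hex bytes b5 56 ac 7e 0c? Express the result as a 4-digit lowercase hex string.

0f45

Key hex bytes b5 56 ac 7e 0c is 5 bytes > B = 4, so hash it first: H(key) = 6d d4, then zero-pad to 4 bytes: K' = 6d d4 00 00.
K' ⊕ ipad = 5b e2 36 36.  K' ⊕ opad = 31 88 5c 5c.
Inner input = (K'⊕ipad) ∥ m = 5b e2 36 36 ∥ c9 22 28 27.
Inner hash: even-index sum = 386 mod 256 = 130; odd-index sum = 353 mod 256 = 97 → 82 61.
Outer input = (K'⊕opad) ∥ inner = 31 88 5c 5c ∥ 82 61.
Outer hash (tag): even-index sum = 271 mod 256 = 15; odd-index sum = 325 mod 256 = 69 → 0f 45.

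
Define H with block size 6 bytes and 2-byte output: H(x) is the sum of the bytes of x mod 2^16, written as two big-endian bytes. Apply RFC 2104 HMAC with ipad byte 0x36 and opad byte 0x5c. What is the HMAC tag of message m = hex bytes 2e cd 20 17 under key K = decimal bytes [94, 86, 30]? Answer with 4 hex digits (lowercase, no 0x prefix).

0228

Key decimal bytes [94, 86, 30] = 5e 56 1e is 3 bytes ≤ B = 6; zero-pad to 6 bytes: K' = 5e 56 1e 00 00 00.
K' ⊕ ipad = 68 60 28 36 36 36.  K' ⊕ opad = 02 0a 42 5c 5c 5c.
Inner input = (K'⊕ipad) ∥ m = 68 60 28 36 36 36 ∥ 2e cd 20 17.
Inner hash: sum = 104+96+40+54+54+54+46+205+32+23 = 708 → 02 c4.
Outer input = (K'⊕opad) ∥ inner = 02 0a 42 5c 5c 5c ∥ 02 c4.
Outer hash (tag): sum = 2+10+66+92+92+92+2+196 = 552 → 02 28.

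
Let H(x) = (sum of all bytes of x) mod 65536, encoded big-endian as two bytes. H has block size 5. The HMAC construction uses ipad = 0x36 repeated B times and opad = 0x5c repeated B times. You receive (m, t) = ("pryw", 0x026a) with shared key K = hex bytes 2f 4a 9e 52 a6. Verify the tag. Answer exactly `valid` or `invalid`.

Key hex bytes 2f 4a 9e 52 a6 is exactly B = 5 bytes: K' = 2f 4a 9e 52 a6.
K' ⊕ ipad = 19 7c a8 64 90; K' ⊕ opad = 73 16 c2 0e fa.
Inner hash: sum = 25+124+168+100+144+112+114+121+119 = 1027 → 04 03.
Outer hash (recomputed tag): sum = 115+22+194+14+250+4+3 = 602 → 02 5a.
Recomputed tag = 025a; claimed = 026a → mismatch.

invalid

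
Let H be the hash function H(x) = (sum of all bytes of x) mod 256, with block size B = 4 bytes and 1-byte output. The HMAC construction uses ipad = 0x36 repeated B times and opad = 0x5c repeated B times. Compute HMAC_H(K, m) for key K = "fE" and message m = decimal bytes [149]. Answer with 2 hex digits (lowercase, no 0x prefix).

Key "fE" = 66 45 is 2 bytes ≤ B = 4; zero-pad to 4 bytes: K' = 66 45 00 00.
K' ⊕ ipad = 50 73 36 36.  K' ⊕ opad = 3a 19 5c 5c.
Inner input = (K'⊕ipad) ∥ m = 50 73 36 36 ∥ 95.
Inner hash: sum = 80+115+54+54+149 = 452; mod 256 = 196 → c4.
Outer input = (K'⊕opad) ∥ inner = 3a 19 5c 5c ∥ c4.
Outer hash (tag): sum = 58+25+92+92+196 = 463; mod 256 = 207 → cf.

cf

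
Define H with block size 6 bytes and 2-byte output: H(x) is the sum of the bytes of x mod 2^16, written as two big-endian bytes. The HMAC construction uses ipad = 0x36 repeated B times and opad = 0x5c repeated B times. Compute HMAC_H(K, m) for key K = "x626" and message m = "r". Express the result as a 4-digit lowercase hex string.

Key "x626" = 78 36 32 36 is 4 bytes ≤ B = 6; zero-pad to 6 bytes: K' = 78 36 32 36 00 00.
K' ⊕ ipad = 4e 00 04 00 36 36.  K' ⊕ opad = 24 6a 6e 6a 5c 5c.
Inner input = (K'⊕ipad) ∥ m = 4e 00 04 00 36 36 ∥ 72.
Inner hash: sum = 78+0+4+0+54+54+114 = 304 → 01 30.
Outer input = (K'⊕opad) ∥ inner = 24 6a 6e 6a 5c 5c ∥ 01 30.
Outer hash (tag): sum = 36+106+110+106+92+92+1+48 = 591 → 02 4f.

024f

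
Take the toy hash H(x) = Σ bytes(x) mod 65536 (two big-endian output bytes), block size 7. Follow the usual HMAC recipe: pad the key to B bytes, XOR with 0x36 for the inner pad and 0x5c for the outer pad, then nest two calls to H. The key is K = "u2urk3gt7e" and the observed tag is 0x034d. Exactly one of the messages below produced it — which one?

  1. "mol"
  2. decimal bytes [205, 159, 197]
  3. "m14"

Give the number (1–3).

1

Key "u2urk3gt7e" = 75 32 75 72 6b 33 67 74 37 65 is 10 bytes > B = 7, so hash it first: H(key) = 03 a3, then zero-pad to 7 bytes: K' = 03 a3 00 00 00 00 00.
K' ⊕ ipad = 35 95 36 36 36 36 36; K' ⊕ opad = 5f ff 5c 5c 5c 5c 5c.
m1: inner = H(35 95 36 36 36 36 36 6d 6f 6c) = 03 20; tag = H(5f ff 5c 5c 5c 5c 5c 03 20) = 034d ← matches
m2: inner = H(35 95 36 36 36 36 36 cd 9f c5) = 04 09; tag = H(5f ff 5c 5c 5c 5c 5c 04 09) = 0337
m3: inner = H(35 95 36 36 36 36 36 6d 31 34) = 02 aa; tag = H(5f ff 5c 5c 5c 5c 5c 02 aa) = 03d6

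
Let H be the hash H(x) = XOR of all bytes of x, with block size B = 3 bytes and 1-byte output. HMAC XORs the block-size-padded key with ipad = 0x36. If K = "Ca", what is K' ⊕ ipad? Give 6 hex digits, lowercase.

Key "Ca" = 43 61 is 2 bytes ≤ B = 3; zero-pad to 3 bytes: K' = 43 61 00.
XOR each byte with 0x36: 43⊕36=75, 61⊕36=57, 00⊕36=36.

755736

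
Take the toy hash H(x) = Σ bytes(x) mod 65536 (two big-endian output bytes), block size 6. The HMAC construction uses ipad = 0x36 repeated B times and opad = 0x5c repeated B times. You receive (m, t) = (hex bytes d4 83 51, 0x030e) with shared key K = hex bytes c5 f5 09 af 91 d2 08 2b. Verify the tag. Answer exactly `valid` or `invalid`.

valid

Key hex bytes c5 f5 09 af 91 d2 08 2b is 8 bytes > B = 6, so hash it first: H(key) = 04 08, then zero-pad to 6 bytes: K' = 04 08 00 00 00 00.
K' ⊕ ipad = 32 3e 36 36 36 36; K' ⊕ opad = 58 54 5c 5c 5c 5c.
Inner hash: sum = 50+62+54+54+54+54+212+131+81 = 752 → 02 f0.
Outer hash (recomputed tag): sum = 88+84+92+92+92+92+2+240 = 782 → 03 0e.
Recomputed tag = 030e; claimed = 030e → match.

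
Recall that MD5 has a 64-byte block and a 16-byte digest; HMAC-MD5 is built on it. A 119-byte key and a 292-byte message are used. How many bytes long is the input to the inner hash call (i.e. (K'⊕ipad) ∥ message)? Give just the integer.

356

Key is 119 > 64 bytes, so it is hashed to 16 bytes then zero-padded to 64: |K'| = 64.
Inner input = (K'⊕ipad) ∥ m → 64 + 292 = 356 bytes.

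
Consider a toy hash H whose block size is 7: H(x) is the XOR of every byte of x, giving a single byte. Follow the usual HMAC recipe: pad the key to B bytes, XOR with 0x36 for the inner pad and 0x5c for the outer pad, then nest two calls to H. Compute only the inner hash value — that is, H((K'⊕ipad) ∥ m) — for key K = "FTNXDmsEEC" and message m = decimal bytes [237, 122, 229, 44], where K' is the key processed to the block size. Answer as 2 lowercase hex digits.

75

Key "FTNXDmsEEC" = 46 54 4e 58 44 6d 73 45 45 43 is 10 bytes > B = 7, so hash it first: H(key) = 1d, then zero-pad to 7 bytes: K' = 1d 00 00 00 00 00 00.
K' ⊕ ipad = 2b 36 36 36 36 36 36.
Inner input = 2b 36 36 36 36 36 36 ∥ ed 7a e5 2c.
Inner hash: XOR 2b⊕36⊕36⊕36⊕36⊕36⊕36⊕ed⊕7a⊕e5⊕2c = 75.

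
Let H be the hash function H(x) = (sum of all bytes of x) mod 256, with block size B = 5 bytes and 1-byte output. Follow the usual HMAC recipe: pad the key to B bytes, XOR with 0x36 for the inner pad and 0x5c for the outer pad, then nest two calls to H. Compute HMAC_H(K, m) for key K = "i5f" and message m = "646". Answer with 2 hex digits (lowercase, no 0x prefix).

Key "i5f" = 69 35 66 is 3 bytes ≤ B = 5; zero-pad to 5 bytes: K' = 69 35 66 00 00.
K' ⊕ ipad = 5f 03 50 36 36.  K' ⊕ opad = 35 69 3a 5c 5c.
Inner input = (K'⊕ipad) ∥ m = 5f 03 50 36 36 ∥ 36 34 36.
Inner hash: sum = 95+3+80+54+54+54+52+54 = 446; mod 256 = 190 → be.
Outer input = (K'⊕opad) ∥ inner = 35 69 3a 5c 5c ∥ be.
Outer hash (tag): sum = 53+105+58+92+92+190 = 590; mod 256 = 78 → 4e.

4e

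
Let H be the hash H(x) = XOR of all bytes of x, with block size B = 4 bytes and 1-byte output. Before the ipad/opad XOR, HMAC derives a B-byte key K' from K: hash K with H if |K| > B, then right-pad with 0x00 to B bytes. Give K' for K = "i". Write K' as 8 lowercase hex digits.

69000000

Key "i" = 69 is 1 byte ≤ B = 4; zero-pad to 4 bytes: K' = 69 00 00 00.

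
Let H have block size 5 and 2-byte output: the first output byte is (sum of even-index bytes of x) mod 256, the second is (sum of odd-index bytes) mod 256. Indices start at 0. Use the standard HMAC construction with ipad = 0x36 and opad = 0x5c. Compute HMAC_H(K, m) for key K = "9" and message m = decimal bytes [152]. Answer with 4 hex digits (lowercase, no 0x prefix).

Key "9" = 39 is 1 byte ≤ B = 5; zero-pad to 5 bytes: K' = 39 00 00 00 00.
K' ⊕ ipad = 0f 36 36 36 36.  K' ⊕ opad = 65 5c 5c 5c 5c.
Inner input = (K'⊕ipad) ∥ m = 0f 36 36 36 36 ∥ 98.
Inner hash: even-index sum = 123 mod 256 = 123; odd-index sum = 260 mod 256 = 4 → 7b 04.
Outer input = (K'⊕opad) ∥ inner = 65 5c 5c 5c 5c ∥ 7b 04.
Outer hash (tag): even-index sum = 289 mod 256 = 33; odd-index sum = 307 mod 256 = 51 → 21 33.

2133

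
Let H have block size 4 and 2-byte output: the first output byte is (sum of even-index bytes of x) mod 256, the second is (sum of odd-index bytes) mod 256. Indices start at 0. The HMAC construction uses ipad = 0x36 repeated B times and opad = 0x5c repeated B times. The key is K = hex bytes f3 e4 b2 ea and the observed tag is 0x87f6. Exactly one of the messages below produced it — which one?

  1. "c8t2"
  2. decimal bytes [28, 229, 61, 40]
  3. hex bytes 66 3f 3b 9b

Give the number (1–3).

3

Key hex bytes f3 e4 b2 ea is exactly B = 4 bytes: K' = f3 e4 b2 ea.
K' ⊕ ipad = c5 d2 84 dc; K' ⊕ opad = af b8 ee b6.
m1: inner = H(c5 d2 84 dc 63 38 74 32) = 20 18; tag = H(af b8 ee b6 20 18) = bd86
m2: inner = H(c5 d2 84 dc 1c e5 3d 28) = a2 bb; tag = H(af b8 ee b6 a2 bb) = 3f29
m3: inner = H(c5 d2 84 dc 66 3f 3b 9b) = ea 88; tag = H(af b8 ee b6 ea 88) = 87f6 ← matches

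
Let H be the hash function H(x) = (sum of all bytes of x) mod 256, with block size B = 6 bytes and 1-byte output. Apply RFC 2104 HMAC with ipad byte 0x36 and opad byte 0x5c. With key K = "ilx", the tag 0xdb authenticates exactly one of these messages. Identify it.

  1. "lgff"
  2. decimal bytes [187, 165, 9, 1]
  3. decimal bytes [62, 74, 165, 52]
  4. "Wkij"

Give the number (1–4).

Key "ilx" = 69 6c 78 is 3 bytes ≤ B = 6; zero-pad to 6 bytes: K' = 69 6c 78 00 00 00.
K' ⊕ ipad = 5f 5a 4e 36 36 36; K' ⊕ opad = 35 30 24 5c 5c 5c.
m1: inner = H(5f 5a 4e 36 36 36 6c 67 66 66) = 48; tag = H(35 30 24 5c 5c 5c 48) = e5
m2: inner = H(5f 5a 4e 36 36 36 bb a5 09 01) = 13; tag = H(35 30 24 5c 5c 5c 13) = b0
m3: inner = H(5f 5a 4e 36 36 36 3e 4a a5 34) = 0a; tag = H(35 30 24 5c 5c 5c 0a) = a7
m4: inner = H(5f 5a 4e 36 36 36 57 6b 69 6a) = 3e; tag = H(35 30 24 5c 5c 5c 3e) = db ← matches

4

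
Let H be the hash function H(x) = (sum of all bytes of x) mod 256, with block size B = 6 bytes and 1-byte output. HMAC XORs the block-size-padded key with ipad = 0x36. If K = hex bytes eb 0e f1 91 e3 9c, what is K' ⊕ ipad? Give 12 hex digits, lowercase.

Key hex bytes eb 0e f1 91 e3 9c is exactly B = 6 bytes: K' = eb 0e f1 91 e3 9c.
XOR each byte with 0x36: eb⊕36=dd, 0e⊕36=38, f1⊕36=c7, 91⊕36=a7, e3⊕36=d5, 9c⊕36=aa.

dd38c7a7d5aa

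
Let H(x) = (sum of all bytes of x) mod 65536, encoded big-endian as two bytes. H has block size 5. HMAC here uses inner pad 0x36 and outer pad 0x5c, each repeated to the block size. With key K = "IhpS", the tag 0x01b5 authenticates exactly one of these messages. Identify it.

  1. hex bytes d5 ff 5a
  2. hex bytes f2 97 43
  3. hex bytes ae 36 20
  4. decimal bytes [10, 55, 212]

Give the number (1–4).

4

Key "IhpS" = 49 68 70 53 is 4 bytes ≤ B = 5; zero-pad to 5 bytes: K' = 49 68 70 53 00.
K' ⊕ ipad = 7f 5e 46 65 36; K' ⊕ opad = 15 34 2c 0f 5c.
m1: inner = H(7f 5e 46 65 36 d5 ff 5a) = 03 ec; tag = H(15 34 2c 0f 5c 03 ec) = 01cf
m2: inner = H(7f 5e 46 65 36 f2 97 43) = 03 8a; tag = H(15 34 2c 0f 5c 03 8a) = 016d
m3: inner = H(7f 5e 46 65 36 ae 36 20) = 02 c2; tag = H(15 34 2c 0f 5c 02 c2) = 01a4
m4: inner = H(7f 5e 46 65 36 0a 37 d4) = 02 d3; tag = H(15 34 2c 0f 5c 02 d3) = 01b5 ← matches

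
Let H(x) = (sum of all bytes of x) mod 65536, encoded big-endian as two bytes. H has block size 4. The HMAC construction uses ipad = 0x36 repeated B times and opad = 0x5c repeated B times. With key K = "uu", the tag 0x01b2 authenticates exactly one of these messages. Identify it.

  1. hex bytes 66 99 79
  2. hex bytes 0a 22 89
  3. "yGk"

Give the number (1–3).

Key "uu" = 75 75 is 2 bytes ≤ B = 4; zero-pad to 4 bytes: K' = 75 75 00 00.
K' ⊕ ipad = 43 43 36 36; K' ⊕ opad = 29 29 5c 5c.
m1: inner = H(43 43 36 36 66 99 79) = 02 6a; tag = H(29 29 5c 5c 02 6a) = 0176
m2: inner = H(43 43 36 36 0a 22 89) = 01 a7; tag = H(29 29 5c 5c 01 a7) = 01b2 ← matches
m3: inner = H(43 43 36 36 79 47 6b) = 02 1d; tag = H(29 29 5c 5c 02 1d) = 0129

2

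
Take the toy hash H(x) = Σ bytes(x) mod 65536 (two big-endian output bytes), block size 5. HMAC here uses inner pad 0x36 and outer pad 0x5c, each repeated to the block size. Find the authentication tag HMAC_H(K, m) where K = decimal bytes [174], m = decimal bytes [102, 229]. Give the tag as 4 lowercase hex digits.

031f

Key decimal bytes [174] = ae is 1 byte ≤ B = 5; zero-pad to 5 bytes: K' = ae 00 00 00 00.
K' ⊕ ipad = 98 36 36 36 36.  K' ⊕ opad = f2 5c 5c 5c 5c.
Inner input = (K'⊕ipad) ∥ m = 98 36 36 36 36 ∥ 66 e5.
Inner hash: sum = 152+54+54+54+54+102+229 = 699 → 02 bb.
Outer input = (K'⊕opad) ∥ inner = f2 5c 5c 5c 5c ∥ 02 bb.
Outer hash (tag): sum = 242+92+92+92+92+2+187 = 799 → 03 1f.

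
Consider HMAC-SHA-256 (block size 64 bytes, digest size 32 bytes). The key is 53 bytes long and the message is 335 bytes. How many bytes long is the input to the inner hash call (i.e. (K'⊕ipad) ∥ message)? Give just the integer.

399

Key is 53 ≤ 64 bytes, zero-padded: |K'| = 64.
Inner input = (K'⊕ipad) ∥ m → 64 + 335 = 399 bytes.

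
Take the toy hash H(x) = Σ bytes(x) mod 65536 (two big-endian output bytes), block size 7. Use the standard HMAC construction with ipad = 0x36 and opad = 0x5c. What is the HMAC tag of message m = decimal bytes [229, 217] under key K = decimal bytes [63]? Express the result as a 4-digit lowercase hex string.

0299

Key decimal bytes [63] = 3f is 1 byte ≤ B = 7; zero-pad to 7 bytes: K' = 3f 00 00 00 00 00 00.
K' ⊕ ipad = 09 36 36 36 36 36 36.  K' ⊕ opad = 63 5c 5c 5c 5c 5c 5c.
Inner input = (K'⊕ipad) ∥ m = 09 36 36 36 36 36 36 ∥ e5 d9.
Inner hash: sum = 9+54+54+54+54+54+54+229+217 = 779 → 03 0b.
Outer input = (K'⊕opad) ∥ inner = 63 5c 5c 5c 5c 5c 5c ∥ 03 0b.
Outer hash (tag): sum = 99+92+92+92+92+92+92+3+11 = 665 → 02 99.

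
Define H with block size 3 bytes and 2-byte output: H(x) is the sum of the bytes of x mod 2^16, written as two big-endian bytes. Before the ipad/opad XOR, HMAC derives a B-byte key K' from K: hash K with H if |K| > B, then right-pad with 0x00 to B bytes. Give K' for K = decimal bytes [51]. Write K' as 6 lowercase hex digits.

330000

Key decimal bytes [51] = 33 is 1 byte ≤ B = 3; zero-pad to 3 bytes: K' = 33 00 00.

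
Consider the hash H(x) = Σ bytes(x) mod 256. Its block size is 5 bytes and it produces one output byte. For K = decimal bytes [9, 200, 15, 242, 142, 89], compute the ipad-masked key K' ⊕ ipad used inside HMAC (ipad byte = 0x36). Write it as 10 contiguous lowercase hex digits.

Key decimal bytes [9, 200, 15, 242, 142, 89] = 09 c8 0f f2 8e 59 is 6 bytes > B = 5, so hash it first: H(key) = b9, then zero-pad to 5 bytes: K' = b9 00 00 00 00.
XOR each byte with 0x36: b9⊕36=8f, 00⊕36=36, 00⊕36=36, 00⊕36=36, 00⊕36=36.

8f36363636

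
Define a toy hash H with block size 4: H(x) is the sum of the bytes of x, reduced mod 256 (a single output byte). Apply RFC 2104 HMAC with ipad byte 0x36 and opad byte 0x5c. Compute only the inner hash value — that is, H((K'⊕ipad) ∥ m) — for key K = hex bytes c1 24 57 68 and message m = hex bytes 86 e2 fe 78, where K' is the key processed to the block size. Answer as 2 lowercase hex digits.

a6

Key hex bytes c1 24 57 68 is exactly B = 4 bytes: K' = c1 24 57 68.
K' ⊕ ipad = f7 12 61 5e.
Inner input = f7 12 61 5e ∥ 86 e2 fe 78.
Inner hash: sum = 247+18+97+94+134+226+254+120 = 1190; mod 256 = 166 → a6.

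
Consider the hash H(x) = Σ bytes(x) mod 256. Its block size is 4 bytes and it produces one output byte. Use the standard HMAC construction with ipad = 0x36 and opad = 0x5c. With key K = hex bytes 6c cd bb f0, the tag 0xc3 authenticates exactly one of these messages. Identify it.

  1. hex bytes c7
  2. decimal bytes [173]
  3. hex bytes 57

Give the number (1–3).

1

Key hex bytes 6c cd bb f0 is exactly B = 4 bytes: K' = 6c cd bb f0.
K' ⊕ ipad = 5a fb 8d c6; K' ⊕ opad = 30 91 e7 ac.
m1: inner = H(5a fb 8d c6 c7) = 6f; tag = H(30 91 e7 ac 6f) = c3 ← matches
m2: inner = H(5a fb 8d c6 ad) = 55; tag = H(30 91 e7 ac 55) = a9
m3: inner = H(5a fb 8d c6 57) = ff; tag = H(30 91 e7 ac ff) = 53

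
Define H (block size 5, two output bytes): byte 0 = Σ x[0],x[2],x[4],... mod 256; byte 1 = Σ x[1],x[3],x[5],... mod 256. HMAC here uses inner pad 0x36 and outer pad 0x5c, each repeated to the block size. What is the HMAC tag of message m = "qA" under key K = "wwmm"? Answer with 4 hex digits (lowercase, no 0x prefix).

c56f

Key "wwmm" = 77 77 6d 6d is 4 bytes ≤ B = 5; zero-pad to 5 bytes: K' = 77 77 6d 6d 00.
K' ⊕ ipad = 41 41 5b 5b 36.  K' ⊕ opad = 2b 2b 31 31 5c.
Inner input = (K'⊕ipad) ∥ m = 41 41 5b 5b 36 ∥ 71 41.
Inner hash: even-index sum = 275 mod 256 = 19; odd-index sum = 269 mod 256 = 13 → 13 0d.
Outer input = (K'⊕opad) ∥ inner = 2b 2b 31 31 5c ∥ 13 0d.
Outer hash (tag): even-index sum = 197 mod 256 = 197; odd-index sum = 111 mod 256 = 111 → c5 6f.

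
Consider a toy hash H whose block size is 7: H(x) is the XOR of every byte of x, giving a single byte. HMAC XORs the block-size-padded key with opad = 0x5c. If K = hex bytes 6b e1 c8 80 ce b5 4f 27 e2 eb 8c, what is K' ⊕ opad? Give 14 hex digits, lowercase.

085c5c5c5c5c5c

Key hex bytes 6b e1 c8 80 ce b5 4f 27 e2 eb 8c is 11 bytes > B = 7, so hash it first: H(key) = 54, then zero-pad to 7 bytes: K' = 54 00 00 00 00 00 00.
XOR each byte with 0x5c: 54⊕5c=08, 00⊕5c=5c, 00⊕5c=5c, 00⊕5c=5c, 00⊕5c=5c, 00⊕5c=5c, 00⊕5c=5c.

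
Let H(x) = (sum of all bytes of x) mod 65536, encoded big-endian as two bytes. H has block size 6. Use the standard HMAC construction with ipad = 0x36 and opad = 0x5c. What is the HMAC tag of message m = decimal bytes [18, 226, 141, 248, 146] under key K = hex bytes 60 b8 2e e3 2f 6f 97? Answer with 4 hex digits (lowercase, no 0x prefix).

Key hex bytes 60 b8 2e e3 2f 6f 97 is 7 bytes > B = 6, so hash it first: H(key) = 03 5e, then zero-pad to 6 bytes: K' = 03 5e 00 00 00 00.
K' ⊕ ipad = 35 68 36 36 36 36.  K' ⊕ opad = 5f 02 5c 5c 5c 5c.
Inner input = (K'⊕ipad) ∥ m = 35 68 36 36 36 36 ∥ 12 e2 8d f8 92.
Inner hash: sum = 53+104+54+54+54+54+18+226+141+248+146 = 1152 → 04 80.
Outer input = (K'⊕opad) ∥ inner = 5f 02 5c 5c 5c 5c ∥ 04 80.
Outer hash (tag): sum = 95+2+92+92+92+92+4+128 = 597 → 02 55.

0255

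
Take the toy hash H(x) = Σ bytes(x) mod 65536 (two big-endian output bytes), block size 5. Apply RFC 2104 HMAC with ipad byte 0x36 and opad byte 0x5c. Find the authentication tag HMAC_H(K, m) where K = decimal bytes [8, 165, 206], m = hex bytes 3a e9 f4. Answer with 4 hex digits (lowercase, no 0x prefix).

02e7

Key decimal bytes [8, 165, 206] = 08 a5 ce is 3 bytes ≤ B = 5; zero-pad to 5 bytes: K' = 08 a5 ce 00 00.
K' ⊕ ipad = 3e 93 f8 36 36.  K' ⊕ opad = 54 f9 92 5c 5c.
Inner input = (K'⊕ipad) ∥ m = 3e 93 f8 36 36 ∥ 3a e9 f4.
Inner hash: sum = 62+147+248+54+54+58+233+244 = 1100 → 04 4c.
Outer input = (K'⊕opad) ∥ inner = 54 f9 92 5c 5c ∥ 04 4c.
Outer hash (tag): sum = 84+249+146+92+92+4+76 = 743 → 02 e7.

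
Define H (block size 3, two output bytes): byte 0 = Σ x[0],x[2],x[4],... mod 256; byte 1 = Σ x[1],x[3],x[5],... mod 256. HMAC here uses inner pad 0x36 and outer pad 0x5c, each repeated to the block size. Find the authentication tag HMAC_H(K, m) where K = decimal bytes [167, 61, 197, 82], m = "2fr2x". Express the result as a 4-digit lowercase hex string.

Key decimal bytes [167, 61, 197, 82] = a7 3d c5 52 is 4 bytes > B = 3, so hash it first: H(key) = 6c 8f, then zero-pad to 3 bytes: K' = 6c 8f 00.
K' ⊕ ipad = 5a b9 36.  K' ⊕ opad = 30 d3 5c.
Inner input = (K'⊕ipad) ∥ m = 5a b9 36 ∥ 32 66 72 32 78.
Inner hash: even-index sum = 296 mod 256 = 40; odd-index sum = 469 mod 256 = 213 → 28 d5.
Outer input = (K'⊕opad) ∥ inner = 30 d3 5c ∥ 28 d5.
Outer hash (tag): even-index sum = 353 mod 256 = 97; odd-index sum = 251 mod 256 = 251 → 61 fb.

61fb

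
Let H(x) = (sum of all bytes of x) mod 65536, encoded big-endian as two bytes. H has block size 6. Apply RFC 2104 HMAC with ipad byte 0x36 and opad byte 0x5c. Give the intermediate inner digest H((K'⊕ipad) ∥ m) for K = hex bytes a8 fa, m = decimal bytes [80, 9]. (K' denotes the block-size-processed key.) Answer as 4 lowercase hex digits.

Key hex bytes a8 fa is 2 bytes ≤ B = 6; zero-pad to 6 bytes: K' = a8 fa 00 00 00 00.
K' ⊕ ipad = 9e cc 36 36 36 36.
Inner input = 9e cc 36 36 36 36 ∥ 50 09.
Inner hash: sum = 158+204+54+54+54+54+80+9 = 667 → 02 9b.

029b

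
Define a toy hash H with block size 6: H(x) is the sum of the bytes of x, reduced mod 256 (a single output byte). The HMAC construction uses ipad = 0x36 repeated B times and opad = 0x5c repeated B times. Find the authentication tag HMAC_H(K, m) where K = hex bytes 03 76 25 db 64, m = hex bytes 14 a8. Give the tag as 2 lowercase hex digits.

Key hex bytes 03 76 25 db 64 is 5 bytes ≤ B = 6; zero-pad to 6 bytes: K' = 03 76 25 db 64 00.
K' ⊕ ipad = 35 40 13 ed 52 36.  K' ⊕ opad = 5f 2a 79 87 38 5c.
Inner input = (K'⊕ipad) ∥ m = 35 40 13 ed 52 36 ∥ 14 a8.
Inner hash: sum = 53+64+19+237+82+54+20+168 = 697; mod 256 = 185 → b9.
Outer input = (K'⊕opad) ∥ inner = 5f 2a 79 87 38 5c ∥ b9.
Outer hash (tag): sum = 95+42+121+135+56+92+185 = 726; mod 256 = 214 → d6.

d6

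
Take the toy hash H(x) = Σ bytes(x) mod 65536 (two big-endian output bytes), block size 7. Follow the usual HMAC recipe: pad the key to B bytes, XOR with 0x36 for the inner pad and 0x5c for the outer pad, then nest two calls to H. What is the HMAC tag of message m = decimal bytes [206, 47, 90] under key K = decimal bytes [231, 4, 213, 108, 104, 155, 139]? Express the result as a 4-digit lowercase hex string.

0402

Key decimal bytes [231, 4, 213, 108, 104, 155, 139] = e7 04 d5 6c 68 9b 8b is exactly B = 7 bytes: K' = e7 04 d5 6c 68 9b 8b.
K' ⊕ ipad = d1 32 e3 5a 5e ad bd.  K' ⊕ opad = bb 58 89 30 34 c7 d7.
Inner input = (K'⊕ipad) ∥ m = d1 32 e3 5a 5e ad bd ∥ ce 2f 5a.
Inner hash: sum = 209+50+227+90+94+173+189+206+47+90 = 1375 → 05 5f.
Outer input = (K'⊕opad) ∥ inner = bb 58 89 30 34 c7 d7 ∥ 05 5f.
Outer hash (tag): sum = 187+88+137+48+52+199+215+5+95 = 1026 → 04 02.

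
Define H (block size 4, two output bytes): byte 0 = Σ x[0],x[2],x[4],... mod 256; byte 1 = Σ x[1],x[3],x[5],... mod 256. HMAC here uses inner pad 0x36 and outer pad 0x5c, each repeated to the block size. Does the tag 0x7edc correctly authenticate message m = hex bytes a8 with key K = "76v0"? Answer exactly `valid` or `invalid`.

Key "76v0" = 37 36 76 30 is exactly B = 4 bytes: K' = 37 36 76 30.
K' ⊕ ipad = 01 00 40 06; K' ⊕ opad = 6b 6a 2a 6c.
Inner hash: even-index sum = 233 mod 256 = 233; odd-index sum = 6 mod 256 = 6 → e9 06.
Outer hash (recomputed tag): even-index sum = 382 mod 256 = 126; odd-index sum = 220 mod 256 = 220 → 7e dc.
Recomputed tag = 7edc; claimed = 7edc → match.

valid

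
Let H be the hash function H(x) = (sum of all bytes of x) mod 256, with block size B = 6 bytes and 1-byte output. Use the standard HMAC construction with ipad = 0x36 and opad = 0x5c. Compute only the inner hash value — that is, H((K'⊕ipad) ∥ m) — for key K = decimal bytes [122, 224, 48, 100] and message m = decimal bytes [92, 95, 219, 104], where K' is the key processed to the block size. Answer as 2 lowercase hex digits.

Key decimal bytes [122, 224, 48, 100] = 7a e0 30 64 is 4 bytes ≤ B = 6; zero-pad to 6 bytes: K' = 7a e0 30 64 00 00.
K' ⊕ ipad = 4c d6 06 52 36 36.
Inner input = 4c d6 06 52 36 36 ∥ 5c 5f db 68.
Inner hash: sum = 76+214+6+82+54+54+92+95+219+104 = 996; mod 256 = 228 → e4.

e4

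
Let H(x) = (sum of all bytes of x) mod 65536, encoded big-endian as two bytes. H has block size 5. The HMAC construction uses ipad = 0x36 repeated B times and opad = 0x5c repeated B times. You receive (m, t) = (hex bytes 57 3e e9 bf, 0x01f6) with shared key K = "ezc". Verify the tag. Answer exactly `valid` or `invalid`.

valid

Key "ezc" = 65 7a 63 is 3 bytes ≤ B = 5; zero-pad to 5 bytes: K' = 65 7a 63 00 00.
K' ⊕ ipad = 53 4c 55 36 36; K' ⊕ opad = 39 26 3f 5c 5c.
Inner hash: sum = 83+76+85+54+54+87+62+233+191 = 925 → 03 9d.
Outer hash (recomputed tag): sum = 57+38+63+92+92+3+157 = 502 → 01 f6.
Recomputed tag = 01f6; claimed = 01f6 → match.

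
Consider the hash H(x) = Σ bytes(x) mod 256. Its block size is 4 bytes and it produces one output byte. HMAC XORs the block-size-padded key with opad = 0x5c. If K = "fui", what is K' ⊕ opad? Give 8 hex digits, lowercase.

3a29355c

Key "fui" = 66 75 69 is 3 bytes ≤ B = 4; zero-pad to 4 bytes: K' = 66 75 69 00.
XOR each byte with 0x5c: 66⊕5c=3a, 75⊕5c=29, 69⊕5c=35, 00⊕5c=5c.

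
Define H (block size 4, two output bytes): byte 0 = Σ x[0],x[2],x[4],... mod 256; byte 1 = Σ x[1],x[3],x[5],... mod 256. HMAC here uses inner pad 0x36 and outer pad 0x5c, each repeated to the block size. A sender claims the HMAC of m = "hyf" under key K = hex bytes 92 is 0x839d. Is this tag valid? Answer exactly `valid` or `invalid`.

Key hex bytes 92 is 1 byte ≤ B = 4; zero-pad to 4 bytes: K' = 92 00 00 00.
K' ⊕ ipad = a4 36 36 36; K' ⊕ opad = ce 5c 5c 5c.
Inner hash: even-index sum = 424 mod 256 = 168; odd-index sum = 229 mod 256 = 229 → a8 e5.
Outer hash (recomputed tag): even-index sum = 466 mod 256 = 210; odd-index sum = 413 mod 256 = 157 → d2 9d.
Recomputed tag = d29d; claimed = 839d → mismatch.

invalid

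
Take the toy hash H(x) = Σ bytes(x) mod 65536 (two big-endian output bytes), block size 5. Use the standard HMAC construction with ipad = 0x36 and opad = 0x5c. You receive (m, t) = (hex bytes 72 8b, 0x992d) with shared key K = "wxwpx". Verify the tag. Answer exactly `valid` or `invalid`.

invalid

Key "wxwpx" = 77 78 77 70 78 is exactly B = 5 bytes: K' = 77 78 77 70 78.
K' ⊕ ipad = 41 4e 41 46 4e; K' ⊕ opad = 2b 24 2b 2c 24.
Inner hash: sum = 65+78+65+70+78+114+139 = 609 → 02 61.
Outer hash (recomputed tag): sum = 43+36+43+44+36+2+97 = 301 → 01 2d.
Recomputed tag = 012d; claimed = 992d → mismatch.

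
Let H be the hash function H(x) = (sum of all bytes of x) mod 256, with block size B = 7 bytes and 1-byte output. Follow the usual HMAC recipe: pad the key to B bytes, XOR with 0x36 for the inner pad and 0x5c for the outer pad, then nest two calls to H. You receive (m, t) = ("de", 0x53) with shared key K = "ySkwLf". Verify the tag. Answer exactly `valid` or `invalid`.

invalid

Key "ySkwLf" = 79 53 6b 77 4c 66 is 6 bytes ≤ B = 7; zero-pad to 7 bytes: K' = 79 53 6b 77 4c 66 00.
K' ⊕ ipad = 4f 65 5d 41 7a 50 36; K' ⊕ opad = 25 0f 37 2b 10 3a 5c.
Inner hash: sum = 79+101+93+65+122+80+54+100+101 = 795; mod 256 = 27 → 1b.
Outer hash (recomputed tag): sum = 37+15+55+43+16+58+92+27 = 343; mod 256 = 87 → 57.
Recomputed tag = 57; claimed = 53 → mismatch.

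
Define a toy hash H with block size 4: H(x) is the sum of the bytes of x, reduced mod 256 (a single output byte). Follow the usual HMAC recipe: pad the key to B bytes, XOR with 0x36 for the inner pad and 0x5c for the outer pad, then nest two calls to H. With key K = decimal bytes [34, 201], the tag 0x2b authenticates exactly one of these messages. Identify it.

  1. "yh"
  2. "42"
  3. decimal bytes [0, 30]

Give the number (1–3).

Key decimal bytes [34, 201] = 22 c9 is 2 bytes ≤ B = 4; zero-pad to 4 bytes: K' = 22 c9 00 00.
K' ⊕ ipad = 14 ff 36 36; K' ⊕ opad = 7e 95 5c 5c.
m1: inner = H(14 ff 36 36 79 68) = 60; tag = H(7e 95 5c 5c 60) = 2b ← matches
m2: inner = H(14 ff 36 36 34 32) = e5; tag = H(7e 95 5c 5c e5) = b0
m3: inner = H(14 ff 36 36 00 1e) = 9d; tag = H(7e 95 5c 5c 9d) = 68

1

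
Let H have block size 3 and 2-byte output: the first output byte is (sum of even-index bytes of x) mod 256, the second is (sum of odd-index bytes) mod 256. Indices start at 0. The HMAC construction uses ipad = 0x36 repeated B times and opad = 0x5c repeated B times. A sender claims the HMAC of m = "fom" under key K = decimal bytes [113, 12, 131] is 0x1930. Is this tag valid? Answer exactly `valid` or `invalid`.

invalid

Key decimal bytes [113, 12, 131] = 71 0c 83 is exactly B = 3 bytes: K' = 71 0c 83.
K' ⊕ ipad = 47 3a b5; K' ⊕ opad = 2d 50 df.
Inner hash: even-index sum = 363 mod 256 = 107; odd-index sum = 269 mod 256 = 13 → 6b 0d.
Outer hash (recomputed tag): even-index sum = 281 mod 256 = 25; odd-index sum = 187 mod 256 = 187 → 19 bb.
Recomputed tag = 19bb; claimed = 1930 → mismatch.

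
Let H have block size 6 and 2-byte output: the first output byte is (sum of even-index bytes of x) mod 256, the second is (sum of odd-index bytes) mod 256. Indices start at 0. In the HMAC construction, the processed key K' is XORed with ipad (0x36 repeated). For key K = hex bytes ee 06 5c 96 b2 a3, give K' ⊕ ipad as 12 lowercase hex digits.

d8306aa08495

Key hex bytes ee 06 5c 96 b2 a3 is exactly B = 6 bytes: K' = ee 06 5c 96 b2 a3.
XOR each byte with 0x36: ee⊕36=d8, 06⊕36=30, 5c⊕36=6a, 96⊕36=a0, b2⊕36=84, a3⊕36=95.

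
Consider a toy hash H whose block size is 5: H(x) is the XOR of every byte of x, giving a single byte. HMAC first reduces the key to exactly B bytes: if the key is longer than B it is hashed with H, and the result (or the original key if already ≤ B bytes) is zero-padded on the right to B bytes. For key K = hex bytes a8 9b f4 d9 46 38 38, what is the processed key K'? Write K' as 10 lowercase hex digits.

5800000000

|K| = 7 > B = 5, so first hash the key.
H(K): XOR a8⊕9b⊕f4⊕d9⊕46⊕38⊕38 = 58.
Zero-pad H(K) = 58 to 5 bytes: K' = 58 00 00 00 00.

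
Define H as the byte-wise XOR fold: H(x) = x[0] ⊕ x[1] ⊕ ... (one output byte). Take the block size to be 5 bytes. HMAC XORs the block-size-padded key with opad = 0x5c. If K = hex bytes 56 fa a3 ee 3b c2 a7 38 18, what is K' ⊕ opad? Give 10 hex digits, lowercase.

c35c5c5c5c

Key hex bytes 56 fa a3 ee 3b c2 a7 38 18 is 9 bytes > B = 5, so hash it first: H(key) = 9f, then zero-pad to 5 bytes: K' = 9f 00 00 00 00.
XOR each byte with 0x5c: 9f⊕5c=c3, 00⊕5c=5c, 00⊕5c=5c, 00⊕5c=5c, 00⊕5c=5c.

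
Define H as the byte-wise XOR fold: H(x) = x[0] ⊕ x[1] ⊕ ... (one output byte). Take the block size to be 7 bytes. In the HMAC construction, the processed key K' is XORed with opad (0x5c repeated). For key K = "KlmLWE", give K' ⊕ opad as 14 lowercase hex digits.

Key "KlmLWE" = 4b 6c 6d 4c 57 45 is 6 bytes ≤ B = 7; zero-pad to 7 bytes: K' = 4b 6c 6d 4c 57 45 00.
XOR each byte with 0x5c: 4b⊕5c=17, 6c⊕5c=30, 6d⊕5c=31, 4c⊕5c=10, 57⊕5c=0b, 45⊕5c=19, 00⊕5c=5c.

173031100b195c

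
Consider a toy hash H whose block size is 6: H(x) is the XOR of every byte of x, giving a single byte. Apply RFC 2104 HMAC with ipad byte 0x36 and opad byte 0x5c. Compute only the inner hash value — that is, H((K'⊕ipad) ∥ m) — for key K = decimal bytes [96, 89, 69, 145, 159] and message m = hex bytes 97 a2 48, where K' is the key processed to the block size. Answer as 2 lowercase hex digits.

Key decimal bytes [96, 89, 69, 145, 159] = 60 59 45 91 9f is 5 bytes ≤ B = 6; zero-pad to 6 bytes: K' = 60 59 45 91 9f 00.
K' ⊕ ipad = 56 6f 73 a7 a9 36.
Inner input = 56 6f 73 a7 a9 36 ∥ 97 a2 48.
Inner hash: XOR 56⊕6f⊕73⊕a7⊕a9⊕36⊕97⊕a2⊕48 = 0f.

0f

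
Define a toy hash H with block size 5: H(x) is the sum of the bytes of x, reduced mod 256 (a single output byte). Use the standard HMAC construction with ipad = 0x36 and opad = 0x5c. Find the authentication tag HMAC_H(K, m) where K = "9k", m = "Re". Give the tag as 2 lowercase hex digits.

Key "9k" = 39 6b is 2 bytes ≤ B = 5; zero-pad to 5 bytes: K' = 39 6b 00 00 00.
K' ⊕ ipad = 0f 5d 36 36 36.  K' ⊕ opad = 65 37 5c 5c 5c.
Inner input = (K'⊕ipad) ∥ m = 0f 5d 36 36 36 ∥ 52 65.
Inner hash: sum = 15+93+54+54+54+82+101 = 453; mod 256 = 197 → c5.
Outer input = (K'⊕opad) ∥ inner = 65 37 5c 5c 5c ∥ c5.
Outer hash (tag): sum = 101+55+92+92+92+197 = 629; mod 256 = 117 → 75.

75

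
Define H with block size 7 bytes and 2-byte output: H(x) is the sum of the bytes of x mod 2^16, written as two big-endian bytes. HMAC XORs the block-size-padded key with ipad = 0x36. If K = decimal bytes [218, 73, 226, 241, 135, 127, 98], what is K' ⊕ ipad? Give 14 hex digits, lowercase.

ec7fd4c7b14954

Key decimal bytes [218, 73, 226, 241, 135, 127, 98] = da 49 e2 f1 87 7f 62 is exactly B = 7 bytes: K' = da 49 e2 f1 87 7f 62.
XOR each byte with 0x36: da⊕36=ec, 49⊕36=7f, e2⊕36=d4, f1⊕36=c7, 87⊕36=b1, 7f⊕36=49, 62⊕36=54.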